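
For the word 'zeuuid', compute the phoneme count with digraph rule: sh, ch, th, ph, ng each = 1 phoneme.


Parsing 'zeuuid' greedily, digraphs first:
  'z' -> consonant phoneme (phonemes so far: 1)
  'e' -> vowel phoneme (phonemes so far: 2)
  'u' -> vowel phoneme (phonemes so far: 3)
  'u' -> vowel phoneme (phonemes so far: 4)
  'i' -> vowel phoneme (phonemes so far: 5)
  'd' -> consonant phoneme (phonemes so far: 6)
Total phonemes: 6

6


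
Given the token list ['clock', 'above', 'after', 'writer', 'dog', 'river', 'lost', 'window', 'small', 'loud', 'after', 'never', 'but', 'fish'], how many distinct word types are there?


Listing all tokens and tracking unique types:
  Token 1: 'clock' -> NEW (unique so far: 1)
  Token 2: 'above' -> NEW (unique so far: 2)
  Token 3: 'after' -> NEW (unique so far: 3)
  Token 4: 'writer' -> NEW (unique so far: 4)
  Token 5: 'dog' -> NEW (unique so far: 5)
  Token 6: 'river' -> NEW (unique so far: 6)
  Token 7: 'lost' -> NEW (unique so far: 7)
  Token 8: 'window' -> NEW (unique so far: 8)
  Token 9: 'small' -> NEW (unique so far: 9)
  Token 10: 'loud' -> NEW (unique so far: 10)
  Token 11: 'after' -> duplicate (unique so far: 10)
  Token 12: 'never' -> NEW (unique so far: 11)
  Token 13: 'but' -> NEW (unique so far: 12)
  Token 14: 'fish' -> NEW (unique so far: 13)
Unique types: ('above', 'after', 'but', 'clock', 'dog', 'fish', 'lost', 'loud', 'never', 'river', 'small', 'window', 'writer')
Vocabulary size: 13

13


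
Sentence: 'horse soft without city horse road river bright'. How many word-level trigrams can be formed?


Word trigrams from [8] words:
  Trigram 1: (horse soft without)
  Trigram 2: (soft without city)
  Trigram 3: (without city horse)
  Trigram 4: (city horse road)
  Trigram 5: (horse road river)
  Trigram 6: (road river bright)
Total word trigrams: 8 - 2 = 6

6


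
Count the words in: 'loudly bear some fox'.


Counting words by splitting on spaces:
  Word 1: 'loudly'
  Word 2: 'bear'
  Word 3: 'some'
  Word 4: 'fox'
Total words: 4

4


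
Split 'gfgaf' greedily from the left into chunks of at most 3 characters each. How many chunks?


'gfgaf' has 5 characters.
Chunking with max size 3:
  Chunk 1: 'gfg' (positions 0-2)
  Chunk 2: 'af' (positions 3-4)
Total chunks: ceil(5 / 3) = 2

2


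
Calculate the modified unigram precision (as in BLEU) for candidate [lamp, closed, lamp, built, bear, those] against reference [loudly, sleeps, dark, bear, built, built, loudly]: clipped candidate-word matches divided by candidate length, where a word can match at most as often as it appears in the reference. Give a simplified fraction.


Reference word counts: {'bear': 1, 'built': 2, 'dark': 1, 'loudly': 2, 'sleeps': 1}
Checking each candidate word (with clipping):
  'lamp' -> not in reference -> no match (matches: 0)
  'closed' -> not in reference -> no match (matches: 0)
  'lamp' -> not in reference -> no match (matches: 0)
  'built' -> in reference (ref count 2, used 1/2) -> match (matches: 1)
  'bear' -> in reference (ref count 1, used 1/1) -> match (matches: 2)
  'those' -> not in reference -> no match (matches: 2)
Clipped matches: 2, Candidate length: 6
Precision = 2/6 = 1/3

1/3


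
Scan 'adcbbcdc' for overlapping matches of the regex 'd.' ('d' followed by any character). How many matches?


Pattern: d. means 'd' followed by any character.
Scanning 'adcbbcdc' position-by-position:
  Pos 0: window 'ad' -> no
  Pos 1: window 'dc' -> MATCH
  Pos 2: window 'cb' -> no
  Pos 3: window 'bb' -> no
  Pos 4: window 'bc' -> no
  Pos 5: window 'cd' -> no
  Pos 6: window 'dc' -> MATCH
  Pos 7: window 'c' -> no
Total matches: 2

2


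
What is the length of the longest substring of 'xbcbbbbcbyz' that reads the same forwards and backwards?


Scanning 'xbcbbbbcbyz' for palindromic substrings.
Substring at positions 1-8: 'bcbbbbcb'.
Check: reverse('bcbbbbcb') = 'bcbbbbcb' -> palindrome confirmed.
Neighbouring characters ('x' / 'y') break symmetry, so it cannot extend further.
No longer palindromic substring exists; longest length = 8

8


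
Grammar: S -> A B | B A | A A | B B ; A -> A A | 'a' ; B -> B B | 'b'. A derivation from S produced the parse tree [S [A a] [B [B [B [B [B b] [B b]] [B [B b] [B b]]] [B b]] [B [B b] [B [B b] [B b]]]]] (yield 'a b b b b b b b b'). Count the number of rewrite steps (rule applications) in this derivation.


Every bracketed nonterminal node [X ...] in the tree is produced by exactly one rule application.
Reading the tree off as a leftmost derivation:
  Step 1: S  =>  A B   (applied S -> A B)
  Step 2: A B  =>  a B   (applied A -> a)
  Step 3: a B  =>  a B B   (applied B -> B B)
  Step 4: a B B  =>  a B B B   (applied B -> B B)
  Step 5: a B B B  =>  a B B B B   (applied B -> B B)
  Step 6: a B B B B  =>  a B B B B B   (applied B -> B B)
  Step 7: a B B B B B  =>  a b B B B B   (applied B -> b)
  Step 8: a b B B B B  =>  a b b B B B   (applied B -> b)
  Step 9: a b b B B B  =>  a b b B B B B   (applied B -> B B)
  Step 10: a b b B B B B  =>  a b b b B B B   (applied B -> b)
  Step 11: a b b b B B B  =>  a b b b b B B   (applied B -> b)
  Step 12: a b b b b B B  =>  a b b b b b B   (applied B -> b)
  Step 13: a b b b b b B  =>  a b b b b b B B   (applied B -> B B)
  Step 14: a b b b b b B B  =>  a b b b b b b B   (applied B -> b)
  Step 15: a b b b b b b B  =>  a b b b b b b B B   (applied B -> B B)
  Step 16: a b b b b b b B B  =>  a b b b b b b b B   (applied B -> b)
  Step 17: a b b b b b b b B  =>  a b b b b b b b b   (applied B -> b)
Final yield: a b b b b b b b b
Total rewrite steps: 17

17


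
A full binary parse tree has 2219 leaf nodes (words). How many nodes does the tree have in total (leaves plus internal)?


Leaf nodes (terminals): 2219
Internal nodes = n - 1 = 2219 - 1 = 2218
Total = leaves + internal = 2219 + 2218 = 4437

4437


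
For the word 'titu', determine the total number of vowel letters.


Scanning each character of 'titu':
  Position 1: 't' -> consonant (running count: 0)
  Position 2: 'i' -> vowel (running count: 1)
  Position 3: 't' -> consonant (running count: 1)
  Position 4: 'u' -> vowel (running count: 2)
Total vowels: 2

2


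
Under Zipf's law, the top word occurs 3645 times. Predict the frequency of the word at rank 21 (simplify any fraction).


Zipf's law: freq(rank) = f1 / rank
f1 = 3645, rank = 21
freq = 3645 / 21
GCD(3645, 21) = 3
Simplified: 1215/7

1215/7


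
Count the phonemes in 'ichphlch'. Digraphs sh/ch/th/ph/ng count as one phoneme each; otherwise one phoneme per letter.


Parsing 'ichphlch' greedily, digraphs first:
  'i' -> vowel phoneme (phonemes so far: 1)
  'ch' -> digraph (1 consonant phoneme) (phonemes so far: 2)
  'ph' -> digraph (1 consonant phoneme) (phonemes so far: 3)
  'l' -> consonant phoneme (phonemes so far: 4)
  'ch' -> digraph (1 consonant phoneme) (phonemes so far: 5)
Total phonemes: 5

5


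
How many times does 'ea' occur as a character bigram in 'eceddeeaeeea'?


Scanning 'eceddeeaeeea' for bigram 'ea':
  Position 0: 'ec' -> no
  Position 1: 'ce' -> no
  Position 2: 'ed' -> no
  Position 3: 'dd' -> no
  Position 4: 'de' -> no
  Position 5: 'ee' -> no
  Position 6: 'ea' -> MATCH
  Position 7: 'ae' -> no
  Position 8: 'ee' -> no
  Position 9: 'ee' -> no
  Position 10: 'ea' -> MATCH
Total matches: 2

2


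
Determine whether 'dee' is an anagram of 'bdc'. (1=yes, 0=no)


Sort characters of 'dee': 'dee'
Sort characters of 'bdc': 'bcd'
Sorted forms differ -> they are NOT anagrams
Result: 0

0


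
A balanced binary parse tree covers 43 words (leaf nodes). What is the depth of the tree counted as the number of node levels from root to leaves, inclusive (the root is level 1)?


In a balanced binary tree with n leaves the deepest leaf is ceil(log2(n)) edges below the root,
so counting node levels inclusive of root and leaves gives ceil(log2(n)) + 1 levels.
log2(43) = 5.4263
ceil(5.4263) = 6
levels = 6 + 1 = 7

7


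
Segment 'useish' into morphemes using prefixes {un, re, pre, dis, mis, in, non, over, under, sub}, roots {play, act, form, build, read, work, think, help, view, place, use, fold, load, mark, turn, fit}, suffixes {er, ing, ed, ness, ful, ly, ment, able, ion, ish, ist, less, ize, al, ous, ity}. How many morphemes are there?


Segmenting 'useish' against the inventory:
  'use' -> root (morpheme 1)
  'ish' -> suffix (morpheme 2)
Total morphemes: 2

2


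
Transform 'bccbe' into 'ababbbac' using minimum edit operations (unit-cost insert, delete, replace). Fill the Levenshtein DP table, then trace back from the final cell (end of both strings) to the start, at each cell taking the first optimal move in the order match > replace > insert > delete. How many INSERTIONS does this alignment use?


Edit distance = 6. Backtracking from cell (5, 8) with preference match > replace > insert > delete,
then listing the resulting alignment 'bccbe' -> 'ababbbac' left to right:
  Step 1: insert 'a' [insertion #1]
  Step 2: keep 'b'
  Step 3: insert 'a' [insertion #2]
  Step 4: replace c->b
  Step 5: replace c->b
  Step 6: keep 'b'
  Step 7: insert 'a' [insertion #3]
  Step 8: replace e->c
Total insertions: 3

3


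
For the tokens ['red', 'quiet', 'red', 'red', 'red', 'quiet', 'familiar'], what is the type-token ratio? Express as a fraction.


Tokens: 7
Unique types: ('familiar', 'quiet', 'red') = 3
TTR = 3/7
Already in lowest terms.

3/7


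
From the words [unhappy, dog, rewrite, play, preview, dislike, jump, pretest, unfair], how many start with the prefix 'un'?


Checking each word for prefix 'un':
  'unhappy' -> YES, starts with 'un' (count: 1)
  'dog' -> no (count: 1)
  'rewrite' -> no (count: 1)
  'play' -> no (count: 1)
  'preview' -> no (count: 1)
  'dislike' -> no (count: 1)
  'jump' -> no (count: 1)
  'pretest' -> no (count: 1)
  'unfair' -> YES, starts with 'un' (count: 2)
Total with prefix 'un': 2

2


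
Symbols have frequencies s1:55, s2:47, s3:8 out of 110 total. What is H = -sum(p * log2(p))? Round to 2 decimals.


Computing entropy H = -sum(p_i * log2(p_i)):
  s1: p = 55/110 = 0.5000, -p*log2(p) = 0.5000
  s2: p = 47/110 = 0.4273, -p*log2(p) = 0.5242
  s3: p = 8/110 = 0.0727, -p*log2(p) = 0.2750
H = sum of terms = 1.2992
Rounded to 2 decimals: 1.30

1.30


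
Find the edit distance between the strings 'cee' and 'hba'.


Building DP table for s1='cee' (len 3) and s2='hba' (len 3):
       h  b  a
    0  1  2  3
  c 1  1  2  3
  e 2  2  2  3
  e 3  3  3  3
Edit distance = dp[3][3] = 3

3


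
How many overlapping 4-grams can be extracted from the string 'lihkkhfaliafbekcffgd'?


String 'lihkkhfaliafbekcffgd' has length L = 20.
Number of overlapping n-grams = L - n + 1
Substituting: 20 - 4 + 1 = 17

17


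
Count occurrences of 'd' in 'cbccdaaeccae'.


Scanning 'cbccdaaeccae' for 'd':
  Position 4: 'd' -> MATCH (count: 1)
Total occurrences of 'd': 1

1


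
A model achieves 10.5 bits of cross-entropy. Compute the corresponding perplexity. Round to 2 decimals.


Perplexity formula: PP = 2^H
H = 10.5
PP = 2^10.5
Decompose: 2^10.5 = 2^10 * 2^0.5 = 2^10 * sqrt(2)
2^10 = 1024, sqrt(2) ~ 1.4142136
PP ~ 1024 * 1.4142136 = 1448.1547264
Rounded to 2 decimals: 1448.15

1448.15


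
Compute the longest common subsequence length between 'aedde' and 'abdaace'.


DP table for LCS of 'aedde' and 'abdaace':
       a  b  d  a  a  c  e
    0  0  0  0  0  0  0  0
  a 0  1  1  1  1  1  1  1
  e 0  1  1  1  1  1  1  2
  d 0  1  1  2  2  2  2  2
  d 0  1  1  2  2  2  2  2
  e 0  1  1  2  2  2  2  3
LCS: 'ade'
LCS length = 3

3


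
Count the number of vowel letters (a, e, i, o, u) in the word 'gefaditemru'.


Scanning each character of 'gefaditemru':
  Position 1: 'g' -> consonant (running count: 0)
  Position 2: 'e' -> vowel (running count: 1)
  Position 3: 'f' -> consonant (running count: 1)
  Position 4: 'a' -> vowel (running count: 2)
  Position 5: 'd' -> consonant (running count: 2)
  Position 6: 'i' -> vowel (running count: 3)
  Position 7: 't' -> consonant (running count: 3)
  Position 8: 'e' -> vowel (running count: 4)
  Position 9: 'm' -> consonant (running count: 4)
  Position 10: 'r' -> consonant (running count: 4)
  Position 11: 'u' -> vowel (running count: 5)
Total vowels: 5

5


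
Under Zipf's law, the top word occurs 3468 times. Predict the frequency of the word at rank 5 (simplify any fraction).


Zipf's law: freq(rank) = f1 / rank
f1 = 3468, rank = 5
freq = 3468 / 5
GCD(3468, 5) = 1
Simplified: 3468/5

3468/5


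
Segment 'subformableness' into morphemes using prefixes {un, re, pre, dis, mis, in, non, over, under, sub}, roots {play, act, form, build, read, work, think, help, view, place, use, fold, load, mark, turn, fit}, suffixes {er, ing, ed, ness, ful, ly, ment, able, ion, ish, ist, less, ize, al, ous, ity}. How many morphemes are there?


Segmenting 'subformableness' against the inventory:
  'sub' -> prefix (morpheme 1)
  'form' -> root (morpheme 2)
  'able' -> suffix (morpheme 3)
  'ness' -> suffix (morpheme 4)
Total morphemes: 4

4


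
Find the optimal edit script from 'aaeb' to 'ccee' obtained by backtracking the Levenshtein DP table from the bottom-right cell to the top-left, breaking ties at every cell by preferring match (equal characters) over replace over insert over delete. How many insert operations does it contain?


Edit distance = 3. Backtracking from cell (4, 4) with preference match > replace > insert > delete,
then listing the resulting alignment 'aaeb' -> 'ccee' left to right:
  Step 1: replace a->c
  Step 2: replace a->c
  Step 3: keep 'e'
  Step 4: replace b->e
Total insertions: 0

0


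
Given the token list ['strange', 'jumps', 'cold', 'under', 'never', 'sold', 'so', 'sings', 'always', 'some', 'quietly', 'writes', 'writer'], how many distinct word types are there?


Listing all tokens and tracking unique types:
  Token 1: 'strange' -> NEW (unique so far: 1)
  Token 2: 'jumps' -> NEW (unique so far: 2)
  Token 3: 'cold' -> NEW (unique so far: 3)
  Token 4: 'under' -> NEW (unique so far: 4)
  Token 5: 'never' -> NEW (unique so far: 5)
  Token 6: 'sold' -> NEW (unique so far: 6)
  Token 7: 'so' -> NEW (unique so far: 7)
  Token 8: 'sings' -> NEW (unique so far: 8)
  Token 9: 'always' -> NEW (unique so far: 9)
  Token 10: 'some' -> NEW (unique so far: 10)
  Token 11: 'quietly' -> NEW (unique so far: 11)
  Token 12: 'writes' -> NEW (unique so far: 12)
  Token 13: 'writer' -> NEW (unique so far: 13)
Unique types: ('always', 'cold', 'jumps', 'never', 'quietly', 'sings', 'so', 'sold', 'some', 'strange', 'under', 'writer', 'writes')
Vocabulary size: 13

13


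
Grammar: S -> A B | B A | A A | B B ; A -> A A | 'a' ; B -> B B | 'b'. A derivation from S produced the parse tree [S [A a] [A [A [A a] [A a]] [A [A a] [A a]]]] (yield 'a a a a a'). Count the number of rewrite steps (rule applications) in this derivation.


Every bracketed nonterminal node [X ...] in the tree is produced by exactly one rule application.
Reading the tree off as a leftmost derivation:
  Step 1: S  =>  A A   (applied S -> A A)
  Step 2: A A  =>  a A   (applied A -> a)
  Step 3: a A  =>  a A A   (applied A -> A A)
  Step 4: a A A  =>  a A A A   (applied A -> A A)
  Step 5: a A A A  =>  a a A A   (applied A -> a)
  Step 6: a a A A  =>  a a a A   (applied A -> a)
  Step 7: a a a A  =>  a a a A A   (applied A -> A A)
  Step 8: a a a A A  =>  a a a a A   (applied A -> a)
  Step 9: a a a a A  =>  a a a a a   (applied A -> a)
Final yield: a a a a a
Total rewrite steps: 9

9


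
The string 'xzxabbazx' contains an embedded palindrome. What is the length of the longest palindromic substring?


Scanning 'xzxabbazx' for palindromic substrings.
Substring at positions 3-6: 'abba'.
Check: reverse('abba') = 'abba' -> palindrome confirmed.
Neighbouring characters ('x' / 'z') break symmetry, so it cannot extend further.
No longer palindromic substring exists; longest length = 4

4


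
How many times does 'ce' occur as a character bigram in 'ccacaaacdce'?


Scanning 'ccacaaacdce' for bigram 'ce':
  Position 0: 'cc' -> no
  Position 1: 'ca' -> no
  Position 2: 'ac' -> no
  Position 3: 'ca' -> no
  Position 4: 'aa' -> no
  Position 5: 'aa' -> no
  Position 6: 'ac' -> no
  Position 7: 'cd' -> no
  Position 8: 'dc' -> no
  Position 9: 'ce' -> MATCH
Total matches: 1

1


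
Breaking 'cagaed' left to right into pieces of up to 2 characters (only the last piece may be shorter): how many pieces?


'cagaed' has 6 characters.
Chunking with max size 2:
  Chunk 1: 'ca' (positions 0-1)
  Chunk 2: 'ga' (positions 2-3)
  Chunk 3: 'ed' (positions 4-5)
Total chunks: ceil(6 / 2) = 3

3


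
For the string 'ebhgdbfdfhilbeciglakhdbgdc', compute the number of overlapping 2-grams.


String 'ebhgdbfdfhilbeciglakhdbgdc' has length L = 26.
Number of overlapping n-grams = L - n + 1
Substituting: 26 - 2 + 1 = 25

25


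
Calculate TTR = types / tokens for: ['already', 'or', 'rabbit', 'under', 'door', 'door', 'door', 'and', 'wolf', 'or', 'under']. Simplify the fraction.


Tokens: 11
Unique types: ('already', 'and', 'door', 'or', 'rabbit', 'under', 'wolf') = 7
TTR = 7/11
Already in lowest terms.

7/11


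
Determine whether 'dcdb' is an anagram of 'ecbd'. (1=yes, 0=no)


Sort characters of 'dcdb': 'bcdd'
Sort characters of 'ecbd': 'bcde'
Sorted forms differ -> they are NOT anagrams
Result: 0

0


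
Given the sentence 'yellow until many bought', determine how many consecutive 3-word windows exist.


Word trigrams from [4] words:
  Trigram 1: (yellow until many)
  Trigram 2: (until many bought)
Total word trigrams: 4 - 2 = 2

2


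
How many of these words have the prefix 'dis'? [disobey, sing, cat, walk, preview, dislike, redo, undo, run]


Checking each word for prefix 'dis':
  'disobey' -> YES, starts with 'dis' (count: 1)
  'sing' -> no (count: 1)
  'cat' -> no (count: 1)
  'walk' -> no (count: 1)
  'preview' -> no (count: 1)
  'dislike' -> YES, starts with 'dis' (count: 2)
  'redo' -> no (count: 2)
  'undo' -> no (count: 2)
  'run' -> no (count: 2)
Total with prefix 'dis': 2

2


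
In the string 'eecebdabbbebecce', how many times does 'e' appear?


Scanning 'eecebdabbbebecce' for 'e':
  Position 0: 'e' -> MATCH (count: 1)
  Position 1: 'e' -> MATCH (count: 2)
  Position 3: 'e' -> MATCH (count: 3)
  Position 10: 'e' -> MATCH (count: 4)
  Position 12: 'e' -> MATCH (count: 5)
  Position 15: 'e' -> MATCH (count: 6)
Total occurrences of 'e': 6

6


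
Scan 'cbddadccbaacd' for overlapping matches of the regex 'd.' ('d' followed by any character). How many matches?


Pattern: d. means 'd' followed by any character.
Scanning 'cbddadccbaacd' position-by-position:
  Pos 0: window 'cb' -> no
  Pos 1: window 'bd' -> no
  Pos 2: window 'dd' -> MATCH
  Pos 3: window 'da' -> MATCH
  Pos 4: window 'ad' -> no
  Pos 5: window 'dc' -> MATCH
  Pos 6: window 'cc' -> no
  Pos 7: window 'cb' -> no
  Pos 8: window 'ba' -> no
  Pos 9: window 'aa' -> no
  Pos 10: window 'ac' -> no
  Pos 11: window 'cd' -> no
  Pos 12: window 'd' -> no
Total matches: 3

3


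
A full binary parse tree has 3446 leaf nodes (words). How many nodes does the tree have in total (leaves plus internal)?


Leaf nodes (terminals): 3446
Internal nodes = n - 1 = 3446 - 1 = 3445
Total = leaves + internal = 3446 + 3445 = 6891

6891


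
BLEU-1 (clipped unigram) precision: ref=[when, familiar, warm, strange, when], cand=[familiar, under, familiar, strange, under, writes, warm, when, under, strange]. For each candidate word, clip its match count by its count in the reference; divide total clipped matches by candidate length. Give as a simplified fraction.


Reference word counts: {'familiar': 1, 'strange': 1, 'warm': 1, 'when': 2}
Checking each candidate word (with clipping):
  'familiar' -> in reference (ref count 1, used 1/1) -> match (matches: 1)
  'under' -> not in reference -> no match (matches: 1)
  'familiar' -> ref count 1 already used up (1/1) -> clipped, no match (matches: 1)
  'strange' -> in reference (ref count 1, used 1/1) -> match (matches: 2)
  'under' -> not in reference -> no match (matches: 2)
  'writes' -> not in reference -> no match (matches: 2)
  'warm' -> in reference (ref count 1, used 1/1) -> match (matches: 3)
  'when' -> in reference (ref count 2, used 1/2) -> match (matches: 4)
  'under' -> not in reference -> no match (matches: 4)
  'strange' -> ref count 1 already used up (1/1) -> clipped, no match (matches: 4)
Clipped matches: 4, Candidate length: 10
Precision = 4/10 = 2/5

2/5


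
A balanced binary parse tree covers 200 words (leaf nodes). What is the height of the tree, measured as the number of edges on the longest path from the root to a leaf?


In a balanced binary tree with n leaves the deepest leaf is ceil(log2(n)) edges below the root.
log2(200) = 7.6439
ceil(7.6439) = 8
height (edges) = 8

8


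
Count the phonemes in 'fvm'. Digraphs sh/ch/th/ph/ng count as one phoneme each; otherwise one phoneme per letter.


Parsing 'fvm' greedily, digraphs first:
  'f' -> consonant phoneme (phonemes so far: 1)
  'v' -> consonant phoneme (phonemes so far: 2)
  'm' -> consonant phoneme (phonemes so far: 3)
Total phonemes: 3

3


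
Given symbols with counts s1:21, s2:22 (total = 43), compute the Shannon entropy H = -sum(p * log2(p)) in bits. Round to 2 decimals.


Computing entropy H = -sum(p_i * log2(p_i)):
  s1: p = 21/43 = 0.4884, -p*log2(p) = 0.5050
  s2: p = 22/43 = 0.5116, -p*log2(p) = 0.4947
H = sum of terms = 0.9997
Rounded to 2 decimals: 1.00

1.00


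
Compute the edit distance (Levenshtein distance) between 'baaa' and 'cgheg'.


Building DP table for s1='baaa' (len 4) and s2='cgheg' (len 5):
       c  g  h  e  g
    0  1  2  3  4  5
  b 1  1  2  3  4  5
  a 2  2  2  3  4  5
  a 3  3  3  3  4  5
  a 4  4  4  4  4  5
Edit distance = dp[4][5] = 5

5


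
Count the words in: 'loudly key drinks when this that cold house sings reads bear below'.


Counting words by splitting on spaces:
  Word 1: 'loudly'
  Word 2: 'key'
  Word 3: 'drinks'
  Word 4: 'when'
  Word 5: 'this'
  Word 6: 'that'
  Word 7: 'cold'
  Word 8: 'house'
  Word 9: 'sings'
  Word 10: 'reads'
  Word 11: 'bear'
  Word 12: 'below'
Total words: 12

12


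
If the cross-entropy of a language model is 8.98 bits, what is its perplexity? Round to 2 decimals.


Perplexity formula: PP = 2^H
H = 8.98
PP = 2^8.98
Decompose: 2^8.98 = 2^8 * 2^0.98
2^8 = 256, 2^0.98 ~ 1.9724654
PP ~ 256 * 1.9724654 = 504.9511424
Rounded to 2 decimals: 504.95

504.95


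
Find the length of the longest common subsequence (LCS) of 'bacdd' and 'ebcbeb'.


DP table for LCS of 'bacdd' and 'ebcbeb':
       e  b  c  b  e  b
    0  0  0  0  0  0  0
  b 0  0  1  1  1  1  1
  a 0  0  1  1  1  1  1
  c 0  0  1  2  2  2  2
  d 0  0  1  2  2  2  2
  d 0  0  1  2  2  2  2
LCS: 'bc'
LCS length = 2

2


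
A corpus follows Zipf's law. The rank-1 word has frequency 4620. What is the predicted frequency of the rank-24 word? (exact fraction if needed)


Zipf's law: freq(rank) = f1 / rank
f1 = 4620, rank = 24
freq = 4620 / 24
GCD(4620, 24) = 12
Simplified: 385/2

385/2


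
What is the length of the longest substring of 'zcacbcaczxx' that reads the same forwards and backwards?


Scanning 'zcacbcaczxx' for palindromic substrings.
Substring at positions 0-8: 'zcacbcacz'.
Check: reverse('zcacbcacz') = 'zcacbcacz' -> palindrome confirmed.
Neighbouring characters ('-' / 'x') break symmetry, so it cannot extend further.
No longer palindromic substring exists; longest length = 9

9


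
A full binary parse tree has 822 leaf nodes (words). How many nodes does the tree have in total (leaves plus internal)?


Leaf nodes (terminals): 822
Internal nodes = n - 1 = 822 - 1 = 821
Total = leaves + internal = 822 + 821 = 1643

1643


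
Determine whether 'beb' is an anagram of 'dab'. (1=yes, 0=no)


Sort characters of 'beb': 'bbe'
Sort characters of 'dab': 'abd'
Sorted forms differ -> they are NOT anagrams
Result: 0

0


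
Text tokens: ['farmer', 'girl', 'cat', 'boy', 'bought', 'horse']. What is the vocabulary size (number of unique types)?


Listing all tokens and tracking unique types:
  Token 1: 'farmer' -> NEW (unique so far: 1)
  Token 2: 'girl' -> NEW (unique so far: 2)
  Token 3: 'cat' -> NEW (unique so far: 3)
  Token 4: 'boy' -> NEW (unique so far: 4)
  Token 5: 'bought' -> NEW (unique so far: 5)
  Token 6: 'horse' -> NEW (unique so far: 6)
Unique types: ('bought', 'boy', 'cat', 'farmer', 'girl', 'horse')
Vocabulary size: 6

6


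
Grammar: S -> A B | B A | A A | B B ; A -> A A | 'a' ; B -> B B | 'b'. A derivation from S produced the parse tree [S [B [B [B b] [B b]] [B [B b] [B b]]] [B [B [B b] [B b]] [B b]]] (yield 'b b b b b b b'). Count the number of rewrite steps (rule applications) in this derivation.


Every bracketed nonterminal node [X ...] in the tree is produced by exactly one rule application.
Reading the tree off as a leftmost derivation:
  Step 1: S  =>  B B   (applied S -> B B)
  Step 2: B B  =>  B B B   (applied B -> B B)
  Step 3: B B B  =>  B B B B   (applied B -> B B)
  Step 4: B B B B  =>  b B B B   (applied B -> b)
  Step 5: b B B B  =>  b b B B   (applied B -> b)
  Step 6: b b B B  =>  b b B B B   (applied B -> B B)
  Step 7: b b B B B  =>  b b b B B   (applied B -> b)
  Step 8: b b b B B  =>  b b b b B   (applied B -> b)
  Step 9: b b b b B  =>  b b b b B B   (applied B -> B B)
  Step 10: b b b b B B  =>  b b b b B B B   (applied B -> B B)
  Step 11: b b b b B B B  =>  b b b b b B B   (applied B -> b)
  Step 12: b b b b b B B  =>  b b b b b b B   (applied B -> b)
  Step 13: b b b b b b B  =>  b b b b b b b   (applied B -> b)
Final yield: b b b b b b b
Total rewrite steps: 13

13


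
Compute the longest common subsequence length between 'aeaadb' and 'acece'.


DP table for LCS of 'aeaadb' and 'acece':
       a  c  e  c  e
    0  0  0  0  0  0
  a 0  1  1  1  1  1
  e 0  1  1  2  2  2
  a 0  1  1  2  2  2
  a 0  1  1  2  2  2
  d 0  1  1  2  2  2
  b 0  1  1  2  2  2
LCS: 'ae'
LCS length = 2

2


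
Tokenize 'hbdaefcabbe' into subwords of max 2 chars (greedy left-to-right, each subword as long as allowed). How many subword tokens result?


'hbdaefcabbe' has 11 characters.
Chunking with max size 2:
  Chunk 1: 'hb' (positions 0-1)
  Chunk 2: 'da' (positions 2-3)
  Chunk 3: 'ef' (positions 4-5)
  Chunk 4: 'ca' (positions 6-7)
  Chunk 5: 'bb' (positions 8-9)
  Chunk 6: 'e' (positions 10-10)
Total chunks: ceil(11 / 2) = 6

6


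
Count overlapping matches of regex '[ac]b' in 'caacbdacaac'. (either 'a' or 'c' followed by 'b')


Pattern: [ac]b means either 'a' or 'c' followed by 'b'.
Scanning 'caacbdacaac' position-by-position:
  Pos 0: window 'ca' -> no
  Pos 1: window 'aa' -> no
  Pos 2: window 'ac' -> no
  Pos 3: window 'cb' -> MATCH
  Pos 4: window 'bd' -> no
  Pos 5: window 'da' -> no
  Pos 6: window 'ac' -> no
  Pos 7: window 'ca' -> no
  Pos 8: window 'aa' -> no
  Pos 9: window 'ac' -> no
  Pos 10: window 'c' -> no
Total matches: 1

1


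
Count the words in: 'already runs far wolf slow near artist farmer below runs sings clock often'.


Counting words by splitting on spaces:
  Word 1: 'already'
  Word 2: 'runs'
  Word 3: 'far'
  Word 4: 'wolf'
  Word 5: 'slow'
  Word 6: 'near'
  Word 7: 'artist'
  Word 8: 'farmer'
  Word 9: 'below'
  Word 10: 'runs'
  Word 11: 'sings'
  Word 12: 'clock'
  Word 13: 'often'
Total words: 13

13


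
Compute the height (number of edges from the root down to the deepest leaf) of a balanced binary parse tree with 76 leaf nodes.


In a balanced binary tree with n leaves the deepest leaf is ceil(log2(n)) edges below the root.
log2(76) = 6.2479
ceil(6.2479) = 7
height (edges) = 7

7


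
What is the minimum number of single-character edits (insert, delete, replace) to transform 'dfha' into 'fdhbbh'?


Building DP table for s1='dfha' (len 4) and s2='fdhbbh' (len 6):
       f  d  h  b  b  h
    0  1  2  3  4  5  6
  d 1  1  1  2  3  4  5
  f 2  1  2  2  3  4  5
  h 3  2  2  2  3  4  4
  a 4  3  3  3  3  4  5
Edit distance = dp[4][6] = 5

5


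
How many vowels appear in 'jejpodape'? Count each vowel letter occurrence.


Scanning each character of 'jejpodape':
  Position 1: 'j' -> consonant (running count: 0)
  Position 2: 'e' -> vowel (running count: 1)
  Position 3: 'j' -> consonant (running count: 1)
  Position 4: 'p' -> consonant (running count: 1)
  Position 5: 'o' -> vowel (running count: 2)
  Position 6: 'd' -> consonant (running count: 2)
  Position 7: 'a' -> vowel (running count: 3)
  Position 8: 'p' -> consonant (running count: 3)
  Position 9: 'e' -> vowel (running count: 4)
Total vowels: 4

4


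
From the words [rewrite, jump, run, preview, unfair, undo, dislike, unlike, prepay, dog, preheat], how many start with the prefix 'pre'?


Checking each word for prefix 'pre':
  'rewrite' -> no (count: 0)
  'jump' -> no (count: 0)
  'run' -> no (count: 0)
  'preview' -> YES, starts with 'pre' (count: 1)
  'unfair' -> no (count: 1)
  'undo' -> no (count: 1)
  'dislike' -> no (count: 1)
  'unlike' -> no (count: 1)
  'prepay' -> YES, starts with 'pre' (count: 2)
  'dog' -> no (count: 2)
  'preheat' -> YES, starts with 'pre' (count: 3)
Total with prefix 'pre': 3

3


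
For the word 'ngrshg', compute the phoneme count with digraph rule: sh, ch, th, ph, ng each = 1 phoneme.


Parsing 'ngrshg' greedily, digraphs first:
  'ng' -> digraph (1 consonant phoneme) (phonemes so far: 1)
  'r' -> consonant phoneme (phonemes so far: 2)
  'sh' -> digraph (1 consonant phoneme) (phonemes so far: 3)
  'g' -> consonant phoneme (phonemes so far: 4)
Total phonemes: 4

4


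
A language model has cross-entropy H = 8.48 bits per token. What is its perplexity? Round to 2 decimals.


Perplexity formula: PP = 2^H
H = 8.48
PP = 2^8.48
Decompose: 2^8.48 = 2^8 * 2^0.48
2^8 = 256, 2^0.48 ~ 1.3947437
PP ~ 256 * 1.3947437 = 357.0543872
Rounded to 2 decimals: 357.05

357.05


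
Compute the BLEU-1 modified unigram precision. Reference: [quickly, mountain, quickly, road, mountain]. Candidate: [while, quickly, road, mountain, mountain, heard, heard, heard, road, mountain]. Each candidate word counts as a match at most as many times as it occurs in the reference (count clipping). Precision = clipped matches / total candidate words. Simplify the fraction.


Reference word counts: {'mountain': 2, 'quickly': 2, 'road': 1}
Checking each candidate word (with clipping):
  'while' -> not in reference -> no match (matches: 0)
  'quickly' -> in reference (ref count 2, used 1/2) -> match (matches: 1)
  'road' -> in reference (ref count 1, used 1/1) -> match (matches: 2)
  'mountain' -> in reference (ref count 2, used 1/2) -> match (matches: 3)
  'mountain' -> in reference (ref count 2, used 2/2) -> match (matches: 4)
  'heard' -> not in reference -> no match (matches: 4)
  'heard' -> not in reference -> no match (matches: 4)
  'heard' -> not in reference -> no match (matches: 4)
  'road' -> ref count 1 already used up (1/1) -> clipped, no match (matches: 4)
  'mountain' -> ref count 2 already used up (2/2) -> clipped, no match (matches: 4)
Clipped matches: 4, Candidate length: 10
Precision = 4/10 = 2/5

2/5


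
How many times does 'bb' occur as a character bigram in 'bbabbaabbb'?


Scanning 'bbabbaabbb' for bigram 'bb':
  Position 0: 'bb' -> MATCH
  Position 1: 'ba' -> no
  Position 2: 'ab' -> no
  Position 3: 'bb' -> MATCH
  Position 4: 'ba' -> no
  Position 5: 'aa' -> no
  Position 6: 'ab' -> no
  Position 7: 'bb' -> MATCH
  Position 8: 'bb' -> MATCH
Total matches: 4

4


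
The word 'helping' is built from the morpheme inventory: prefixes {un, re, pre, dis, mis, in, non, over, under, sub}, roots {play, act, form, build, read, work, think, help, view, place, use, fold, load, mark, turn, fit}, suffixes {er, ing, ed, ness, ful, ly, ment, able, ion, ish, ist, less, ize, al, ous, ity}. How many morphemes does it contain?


Segmenting 'helping' against the inventory:
  'help' -> root (morpheme 1)
  'ing' -> suffix (morpheme 2)
Total morphemes: 2

2


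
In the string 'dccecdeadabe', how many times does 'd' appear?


Scanning 'dccecdeadabe' for 'd':
  Position 0: 'd' -> MATCH (count: 1)
  Position 5: 'd' -> MATCH (count: 2)
  Position 8: 'd' -> MATCH (count: 3)
Total occurrences of 'd': 3

3


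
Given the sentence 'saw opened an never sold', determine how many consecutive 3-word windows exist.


Word trigrams from [5] words:
  Trigram 1: (saw opened an)
  Trigram 2: (opened an never)
  Trigram 3: (an never sold)
Total word trigrams: 5 - 2 = 3

3


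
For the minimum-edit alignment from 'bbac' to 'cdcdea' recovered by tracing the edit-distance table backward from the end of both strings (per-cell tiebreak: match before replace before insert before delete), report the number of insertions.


Edit distance = 6. Backtracking from cell (4, 6) with preference match > replace > insert > delete,
then listing the resulting alignment 'bbac' -> 'cdcdea' left to right:
  Step 1: insert 'c' [insertion #1]
  Step 2: insert 'd' [insertion #2]
  Step 3: replace b->c
  Step 4: replace b->d
  Step 5: replace a->e
  Step 6: replace c->a
Total insertions: 2

2


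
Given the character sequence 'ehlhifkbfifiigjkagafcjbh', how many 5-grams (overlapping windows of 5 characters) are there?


String 'ehlhifkbfifiigjkagafcjbh' has length L = 24.
Number of overlapping n-grams = L - n + 1
Substituting: 24 - 5 + 1 = 20

20


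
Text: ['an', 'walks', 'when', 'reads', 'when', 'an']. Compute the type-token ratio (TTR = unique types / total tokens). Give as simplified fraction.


Tokens: 6
Unique types: ('an', 'reads', 'walks', 'when') = 4
TTR = 4/6
Simplify: divide both by 2 -> 2/3
TTR = 2/3

2/3


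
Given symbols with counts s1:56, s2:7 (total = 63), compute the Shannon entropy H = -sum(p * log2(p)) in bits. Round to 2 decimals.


Computing entropy H = -sum(p_i * log2(p_i)):
  s1: p = 56/63 = 0.8889, -p*log2(p) = 0.1510
  s2: p = 7/63 = 0.1111, -p*log2(p) = 0.3522
H = sum of terms = 0.5032
Rounded to 2 decimals: 0.50

0.50


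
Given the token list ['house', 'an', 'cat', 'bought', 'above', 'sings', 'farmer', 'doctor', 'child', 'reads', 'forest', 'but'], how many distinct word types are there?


Listing all tokens and tracking unique types:
  Token 1: 'house' -> NEW (unique so far: 1)
  Token 2: 'an' -> NEW (unique so far: 2)
  Token 3: 'cat' -> NEW (unique so far: 3)
  Token 4: 'bought' -> NEW (unique so far: 4)
  Token 5: 'above' -> NEW (unique so far: 5)
  Token 6: 'sings' -> NEW (unique so far: 6)
  Token 7: 'farmer' -> NEW (unique so far: 7)
  Token 8: 'doctor' -> NEW (unique so far: 8)
  Token 9: 'child' -> NEW (unique so far: 9)
  Token 10: 'reads' -> NEW (unique so far: 10)
  Token 11: 'forest' -> NEW (unique so far: 11)
  Token 12: 'but' -> NEW (unique so far: 12)
Unique types: ('above', 'an', 'bought', 'but', 'cat', 'child', 'doctor', 'farmer', 'forest', 'house', 'reads', 'sings')
Vocabulary size: 12

12


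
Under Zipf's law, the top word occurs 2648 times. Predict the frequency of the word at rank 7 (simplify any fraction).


Zipf's law: freq(rank) = f1 / rank
f1 = 2648, rank = 7
freq = 2648 / 7
GCD(2648, 7) = 1
Simplified: 2648/7

2648/7


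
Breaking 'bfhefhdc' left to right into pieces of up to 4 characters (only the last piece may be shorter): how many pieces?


'bfhefhdc' has 8 characters.
Chunking with max size 4:
  Chunk 1: 'bfhe' (positions 0-3)
  Chunk 2: 'fhdc' (positions 4-7)
Total chunks: ceil(8 / 4) = 2

2


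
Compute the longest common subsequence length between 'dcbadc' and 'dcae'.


DP table for LCS of 'dcbadc' and 'dcae':
       d  c  a  e
    0  0  0  0  0
  d 0  1  1  1  1
  c 0  1  2  2  2
  b 0  1  2  2  2
  a 0  1  2  3  3
  d 0  1  2  3  3
  c 0  1  2  3  3
LCS: 'dca'
LCS length = 3

3


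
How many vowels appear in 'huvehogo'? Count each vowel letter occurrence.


Scanning each character of 'huvehogo':
  Position 1: 'h' -> consonant (running count: 0)
  Position 2: 'u' -> vowel (running count: 1)
  Position 3: 'v' -> consonant (running count: 1)
  Position 4: 'e' -> vowel (running count: 2)
  Position 5: 'h' -> consonant (running count: 2)
  Position 6: 'o' -> vowel (running count: 3)
  Position 7: 'g' -> consonant (running count: 3)
  Position 8: 'o' -> vowel (running count: 4)
Total vowels: 4

4


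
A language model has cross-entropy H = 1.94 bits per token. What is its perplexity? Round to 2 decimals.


Perplexity formula: PP = 2^H
H = 1.94
PP = 2^1.94
Decompose: 2^1.94 = 2^1 * 2^0.94
2^1 = 2, 2^0.94 ~ 1.9185282
PP ~ 2 * 1.9185282 = 3.8370564
Rounded to 2 decimals: 3.84

3.84


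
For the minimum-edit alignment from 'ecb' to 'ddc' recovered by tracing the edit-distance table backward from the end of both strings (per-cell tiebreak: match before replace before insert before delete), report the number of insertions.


Edit distance = 3. Backtracking from cell (3, 3) with preference match > replace > insert > delete,
then listing the resulting alignment 'ecb' -> 'ddc' left to right:
  Step 1: replace e->d
  Step 2: replace c->d
  Step 3: replace b->c
Total insertions: 0

0


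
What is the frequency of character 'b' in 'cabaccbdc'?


Scanning 'cabaccbdc' for 'b':
  Position 2: 'b' -> MATCH (count: 1)
  Position 6: 'b' -> MATCH (count: 2)
Total occurrences of 'b': 2

2


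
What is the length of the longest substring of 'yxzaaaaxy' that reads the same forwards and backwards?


Scanning 'yxzaaaaxy' for palindromic substrings.
Substring at positions 3-6: 'aaaa'.
Check: reverse('aaaa') = 'aaaa' -> palindrome confirmed.
Neighbouring characters ('z' / 'x') break symmetry, so it cannot extend further.
No longer palindromic substring exists; longest length = 4

4


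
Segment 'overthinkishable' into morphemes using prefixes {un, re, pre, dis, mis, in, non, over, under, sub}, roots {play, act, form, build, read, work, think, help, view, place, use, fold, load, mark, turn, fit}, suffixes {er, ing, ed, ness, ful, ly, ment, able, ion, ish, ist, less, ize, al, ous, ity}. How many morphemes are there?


Segmenting 'overthinkishable' against the inventory:
  'over' -> prefix (morpheme 1)
  'think' -> root (morpheme 2)
  'ish' -> suffix (morpheme 3)
  'able' -> suffix (morpheme 4)
Total morphemes: 4

4


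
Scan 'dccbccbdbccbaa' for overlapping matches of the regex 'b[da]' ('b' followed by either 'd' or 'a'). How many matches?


Pattern: b[da] means 'b' followed by either 'd' or 'a'.
Scanning 'dccbccbdbccbaa' position-by-position:
  Pos 0: window 'dc' -> no
  Pos 1: window 'cc' -> no
  Pos 2: window 'cb' -> no
  Pos 3: window 'bc' -> no
  Pos 4: window 'cc' -> no
  Pos 5: window 'cb' -> no
  Pos 6: window 'bd' -> MATCH
  Pos 7: window 'db' -> no
  Pos 8: window 'bc' -> no
  Pos 9: window 'cc' -> no
  Pos 10: window 'cb' -> no
  Pos 11: window 'ba' -> MATCH
  Pos 12: window 'aa' -> no
  Pos 13: window 'a' -> no
Total matches: 2

2


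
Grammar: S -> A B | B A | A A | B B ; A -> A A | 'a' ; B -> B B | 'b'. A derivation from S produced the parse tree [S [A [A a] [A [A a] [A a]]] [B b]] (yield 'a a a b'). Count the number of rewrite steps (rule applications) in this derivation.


Every bracketed nonterminal node [X ...] in the tree is produced by exactly one rule application.
Reading the tree off as a leftmost derivation:
  Step 1: S  =>  A B   (applied S -> A B)
  Step 2: A B  =>  A A B   (applied A -> A A)
  Step 3: A A B  =>  a A B   (applied A -> a)
  Step 4: a A B  =>  a A A B   (applied A -> A A)
  Step 5: a A A B  =>  a a A B   (applied A -> a)
  Step 6: a a A B  =>  a a a B   (applied A -> a)
  Step 7: a a a B  =>  a a a b   (applied B -> b)
Final yield: a a a b
Total rewrite steps: 7

7


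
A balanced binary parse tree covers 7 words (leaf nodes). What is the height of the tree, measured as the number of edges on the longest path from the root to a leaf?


In a balanced binary tree with n leaves the deepest leaf is ceil(log2(n)) edges below the root.
log2(7) = 2.8074
ceil(2.8074) = 3
height (edges) = 3

3


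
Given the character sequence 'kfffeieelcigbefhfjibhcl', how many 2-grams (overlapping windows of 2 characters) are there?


String 'kfffeieelcigbefhfjibhcl' has length L = 23.
Number of overlapping n-grams = L - n + 1
Substituting: 23 - 2 + 1 = 22

22
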